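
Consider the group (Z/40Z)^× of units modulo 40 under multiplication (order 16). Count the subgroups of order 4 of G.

11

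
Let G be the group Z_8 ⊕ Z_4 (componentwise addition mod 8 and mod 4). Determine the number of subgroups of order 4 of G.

|G| = 32 and 4 | 32, so subgroups of order 4 are possible by Lagrange.
The subgroups of order 4 are: {(0,0), (0,1), (0,2), (0,3)}; {(0,0), (0,2), (4,0), (4,2)}; {(0,0), (0,2), (4,1), (4,3)}; {(0,0), (2,0), (4,0), (6,0)}; … (7 in all).
So G has 7 subgroups of order 4.

7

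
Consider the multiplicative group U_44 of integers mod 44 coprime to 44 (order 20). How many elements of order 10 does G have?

12

Enumerating element orders in G gives 12 elements of order 10.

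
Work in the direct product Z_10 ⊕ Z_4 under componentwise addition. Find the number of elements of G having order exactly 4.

4

An element (a,b) has order lcm(ord(a), ord(b)); count pairs with lcm equal to 4.
Enumerating gives 4 such elements.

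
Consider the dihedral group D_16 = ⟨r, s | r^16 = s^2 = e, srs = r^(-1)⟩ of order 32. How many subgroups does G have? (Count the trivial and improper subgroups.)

36

|G| = 32, so by Lagrange every subgroup order divides 32. Divisors: 1, 2, 4, 8, 16, 32.
Subgroups by order — order 1: 1; order 2: 17; order 4: 9; order 8: 5; order 16: 3; order 32: 1.
Total: 1 + 17 + 9 + 5 + 3 + 1 = 36.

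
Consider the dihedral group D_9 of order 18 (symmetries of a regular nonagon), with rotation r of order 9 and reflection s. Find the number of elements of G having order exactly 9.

6

The elements of order 9 are: r, r^2, r^4, r^5, r^7, r^8.
That's 6.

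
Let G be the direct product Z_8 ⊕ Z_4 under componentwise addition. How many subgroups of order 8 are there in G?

|G| = 32 and 8 | 32, so subgroups of order 8 are possible by Lagrange.
The subgroups of order 8 are: {(0,0), (0,1), (0,2), (0,3), (4,0), (4,1), (4,2), (4,3)}; {(0,0), (0,2), (2,0), (2,2), (4,0), (4,2), (6,0), (6,2)}; {(0,0), (0,2), (2,1), (2,3), (4,0), (4,2), (6,1), (6,3)}; {(0,0), (1,0), (2,0), (3,0), (4,0), (5,0), (6,0), (7,0)}; … (7 in all).
So G has 7 subgroups of order 8.

7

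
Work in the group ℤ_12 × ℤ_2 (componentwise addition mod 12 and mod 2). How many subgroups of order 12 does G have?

|G| = 24 and 12 | 24, so subgroups of order 12 are possible by Lagrange.
The subgroups of order 12 are: {(0,0), (0,1), (2,0), (2,1), (4,0), (4,1), (6,0), (6,1), (8,0), (8,1), (10,0), (10,1)}; {(0,0), (1,0), (2,0), (3,0), (4,0), (5,0), (6,0), (7,0), (8,0), (9,0), (10,0), (11,0)}; {(0,0), (1,1), (2,0), (3,1), (4,0), (5,1), (6,0), (7,1), (8,0), (9,1), (10,0), (11,1)}.
So G has 3 subgroups of order 12.

3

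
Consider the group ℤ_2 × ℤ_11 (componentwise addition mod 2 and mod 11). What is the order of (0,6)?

The order of (0,6) in Z_2 × Z_11 is lcm(ord(0) in Z_2, ord(6) in Z_11).
ord(0) = 1 and ord(6) = 11, so |⟨(0,6)⟩| = lcm(1, 11) = 11.

11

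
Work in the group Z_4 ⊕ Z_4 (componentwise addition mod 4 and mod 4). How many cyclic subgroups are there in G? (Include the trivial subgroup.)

10

A cyclic subgroup of order d is generated by each of its φ(d) elements of order d, so the cyclic subgroups of order d number (#elements of order d)/φ(d).
Cyclic subgroups by order — order 1: 1; order 2: 3; order 4: 6.
Total: 10.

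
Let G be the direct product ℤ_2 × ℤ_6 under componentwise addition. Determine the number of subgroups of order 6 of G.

3

|G| = 12 and 6 | 12, so subgroups of order 6 are possible by Lagrange.
The subgroups of order 6 are: {(0,0), (0,1), (0,2), (0,3), (0,4), (0,5)}; {(0,0), (0,2), (0,4), (1,0), (1,2), (1,4)}; {(0,0), (0,2), (0,4), (1,1), (1,3), (1,5)}.
So G has 3 subgroups of order 6.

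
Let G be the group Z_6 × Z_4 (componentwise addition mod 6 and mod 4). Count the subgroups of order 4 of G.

|G| = 24 and 4 | 24, so subgroups of order 4 are possible by Lagrange.
The subgroups of order 4 are: {(0,0), (0,1), (0,2), (0,3)}; {(0,0), (0,2), (3,0), (3,2)}; {(0,0), (0,2), (3,1), (3,3)}.
So G has 3 subgroups of order 4.

3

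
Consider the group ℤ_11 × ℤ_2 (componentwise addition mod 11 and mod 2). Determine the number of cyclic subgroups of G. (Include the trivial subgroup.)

4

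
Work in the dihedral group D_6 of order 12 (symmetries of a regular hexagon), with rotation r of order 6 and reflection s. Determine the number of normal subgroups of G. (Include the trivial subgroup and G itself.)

7

G has 16 subgroups. Checking conjugation-invariance by order — order 1: 1/1 normal; order 2: 1/7 normal; order 3: 1/1 normal; order 4: 0/3 normal; order 6: 3/3 normal; order 12: 1/1 normal.
Total normal subgroups: 7.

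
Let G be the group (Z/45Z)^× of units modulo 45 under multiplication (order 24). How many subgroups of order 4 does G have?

|G| = 24 and 4 | 24, so subgroups of order 4 are possible by Lagrange.
The subgroups of order 4 are: {1, 8, 17, 19}; {1, 19, 26, 44}; {1, 19, 28, 37}.
So G has 3 subgroups of order 4.

3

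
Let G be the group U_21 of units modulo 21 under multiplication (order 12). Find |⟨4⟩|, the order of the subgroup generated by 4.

3

Compute successive powers of 4 mod 21: 4, 16, 1; 4^3 ≡ 1 (mod 21).
So |⟨4⟩| = 3.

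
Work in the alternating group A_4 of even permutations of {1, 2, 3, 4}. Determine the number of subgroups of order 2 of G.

3

|G| = 12 and 2 | 12, so subgroups of order 2 are possible by Lagrange.
The subgroups of order 2 are: {e, (1 2)(3 4)}; {e, (1 3)(2 4)}; {e, (1 4)(2 3)}.
So G has 3 subgroups of order 2.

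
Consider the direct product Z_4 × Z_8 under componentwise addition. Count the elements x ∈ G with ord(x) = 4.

An element (a,b) has order lcm(ord(a), ord(b)); count pairs with lcm equal to 4.
Enumerating gives 12 such elements.

12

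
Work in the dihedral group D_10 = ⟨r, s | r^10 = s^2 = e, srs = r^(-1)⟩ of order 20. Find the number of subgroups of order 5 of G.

|G| = 20 and 5 | 20, so subgroups of order 5 are possible by Lagrange.
The subgroups of order 5 are: {e, r^2, r^4, r^6, r^8}.
So G has 1 subgroup of order 5.

1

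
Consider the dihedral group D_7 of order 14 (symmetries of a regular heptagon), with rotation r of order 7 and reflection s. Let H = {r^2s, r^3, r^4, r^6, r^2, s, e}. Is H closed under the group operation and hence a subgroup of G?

No

r^6 ∈ H but its inverse r ∉ H, so H is not a subgroup.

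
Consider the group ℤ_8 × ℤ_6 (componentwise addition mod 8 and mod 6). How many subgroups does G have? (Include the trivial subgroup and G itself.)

|G| = 48, so by Lagrange every subgroup order divides 48. Divisors: 1, 2, 3, 4, 6, 8, 12, 16, 24, 48.
Subgroups by order — order 1: 1; order 2: 3; order 3: 1; order 4: 3; order 6: 3; order 8: 3; order 12: 3; order 16: 1; order 24: 3; order 48: 1.
Total: 1 + 3 + 1 + 3 + 3 + 3 + 3 + 1 + 3 + 1 = 22.

22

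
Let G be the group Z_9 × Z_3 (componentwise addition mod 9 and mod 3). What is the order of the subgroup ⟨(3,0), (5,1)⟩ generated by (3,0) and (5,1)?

|⟨(3,0)⟩| = 3 and |⟨(5,1)⟩| = 9, so |H| is a multiple of lcm(3, 9) = 9 and divides |G| = 27.
Closing under the operation: H = {(0,0), (1,2), (2,1), (3,0), (4,2), (5,1), (6,0), (7,2), (8,1)}, so |H| = 9.

9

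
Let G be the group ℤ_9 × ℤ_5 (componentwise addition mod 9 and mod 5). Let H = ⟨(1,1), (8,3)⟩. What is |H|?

45

|⟨(1,1)⟩| = 45 and |⟨(8,3)⟩| = 45, so |H| is a multiple of lcm(45, 45) = 45 and divides |G| = 45.
Closing {(1,1), (8,3)} under the group operation gives all of G, so |H| = 45.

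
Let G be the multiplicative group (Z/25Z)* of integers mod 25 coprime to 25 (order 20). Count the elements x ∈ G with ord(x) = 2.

The elements of order 2 are: 24.
That's 1.

1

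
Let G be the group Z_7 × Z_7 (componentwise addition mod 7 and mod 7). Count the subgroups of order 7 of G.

8

|G| = 49 and 7 | 49, so subgroups of order 7 are possible by Lagrange.
The subgroups of order 7 are: {(0,0), (0,1), (0,2), (0,3), (0,4), (0,5), (0,6)}; {(0,0), (1,0), (2,0), (3,0), (4,0), (5,0), (6,0)}; {(0,0), (1,1), (2,2), (3,3), (4,4), (5,5), (6,6)}; {(0,0), (1,2), (2,4), (3,6), (4,1), (5,3), (6,5)}; … (8 in all).
So G has 8 subgroups of order 7.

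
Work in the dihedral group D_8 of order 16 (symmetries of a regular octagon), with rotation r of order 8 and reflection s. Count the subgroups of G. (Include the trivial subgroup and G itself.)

|G| = 16, so by Lagrange every subgroup order divides 16. Divisors: 1, 2, 4, 8, 16.
Subgroups by order — order 1: 1; order 2: 9; order 4: 5; order 8: 3; order 16: 1.
Total: 1 + 9 + 5 + 3 + 1 = 19.

19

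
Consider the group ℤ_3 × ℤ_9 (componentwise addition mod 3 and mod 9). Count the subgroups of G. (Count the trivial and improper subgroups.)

10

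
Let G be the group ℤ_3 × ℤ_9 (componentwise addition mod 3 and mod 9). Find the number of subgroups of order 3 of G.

|G| = 27 and 3 | 27, so subgroups of order 3 are possible by Lagrange.
The subgroups of order 3 are: {(0,0), (0,3), (0,6)}; {(0,0), (1,0), (2,0)}; {(0,0), (1,3), (2,6)}; {(0,0), (1,6), (2,3)}.
So G has 4 subgroups of order 3.

4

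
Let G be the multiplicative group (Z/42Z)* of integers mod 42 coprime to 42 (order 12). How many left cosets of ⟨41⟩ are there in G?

6

|⟨41⟩| = 2 and |G| = 12.
By Lagrange, [G : H] = |G|/|H| = 12/2 = 6.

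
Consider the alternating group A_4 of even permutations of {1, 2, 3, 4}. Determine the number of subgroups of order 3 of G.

|G| = 12 and 3 | 12, so subgroups of order 3 are possible by Lagrange.
The subgroups of order 3 are: {e, (1 2 3), (1 3 2)}; {e, (1 2 4), (1 4 2)}; {e, (1 3 4), (1 4 3)}; {e, (2 3 4), (2 4 3)}.
So G has 4 subgroups of order 3.

4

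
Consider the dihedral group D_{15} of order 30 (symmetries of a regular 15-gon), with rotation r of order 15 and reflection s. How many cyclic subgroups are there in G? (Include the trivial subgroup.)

19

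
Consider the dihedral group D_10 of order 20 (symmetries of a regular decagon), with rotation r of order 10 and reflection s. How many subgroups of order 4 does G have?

5

|G| = 20 and 4 | 20, so subgroups of order 4 are possible by Lagrange.
The subgroups of order 4 are: {e, r^5, r^2s, r^7s}; {e, r^5, r^3s, r^8s}; {e, r^5, r^4s, r^9s}; {e, r^5, s, r^5s}; … (5 in all).
So G has 5 subgroups of order 4.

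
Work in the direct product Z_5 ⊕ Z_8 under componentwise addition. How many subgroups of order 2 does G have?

1

|G| = 40 and 2 | 40, so subgroups of order 2 are possible by Lagrange.
The subgroups of order 2 are: {(0,0), (0,4)}.
So G has 1 subgroup of order 2.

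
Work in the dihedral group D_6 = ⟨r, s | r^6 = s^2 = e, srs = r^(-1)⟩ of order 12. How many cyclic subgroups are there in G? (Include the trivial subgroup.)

10

A cyclic subgroup of order d is generated by each of its φ(d) elements of order d, so the cyclic subgroups of order d number (#elements of order d)/φ(d).
Cyclic subgroups by order — order 1: 1; order 2: 7; order 3: 1; order 6: 1.
Total: 10.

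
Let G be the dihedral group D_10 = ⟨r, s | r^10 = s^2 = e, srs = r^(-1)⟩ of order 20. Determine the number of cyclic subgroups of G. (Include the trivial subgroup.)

Each element a generates a cyclic subgroup ⟨a⟩; distinct elements may generate the same one (a cyclic group of order d has φ(d) generators).
Cyclic subgroups by order — order 1: 1; order 2: 11; order 5: 1; order 10: 1.
Total: 14.

14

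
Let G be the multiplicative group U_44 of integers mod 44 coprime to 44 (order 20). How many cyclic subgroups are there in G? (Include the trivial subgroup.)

Group the elements of G by the cyclic subgroup they generate; each cyclic subgroup of order d accounts for φ(d) elements.
Cyclic subgroups by order — order 1: 1; order 2: 3; order 5: 1; order 10: 3.
Total: 8.

8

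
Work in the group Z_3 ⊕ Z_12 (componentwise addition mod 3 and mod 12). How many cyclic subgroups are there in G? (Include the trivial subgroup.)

Each element a generates a cyclic subgroup ⟨a⟩; distinct elements may generate the same one (a cyclic group of order d has φ(d) generators).
Cyclic subgroups by order — order 1: 1; order 2: 1; order 3: 4; order 4: 1; order 6: 4; order 12: 4.
Total: 15.

15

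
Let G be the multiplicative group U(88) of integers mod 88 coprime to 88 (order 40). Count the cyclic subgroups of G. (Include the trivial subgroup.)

A cyclic subgroup of order d is generated by each of its φ(d) elements of order d, so the cyclic subgroups of order d number (#elements of order d)/φ(d).
Cyclic subgroups by order — order 1: 1; order 2: 7; order 5: 1; order 10: 7.
Total: 16.

16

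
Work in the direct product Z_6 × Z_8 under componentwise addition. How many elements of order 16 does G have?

An element (a,b) has order lcm(ord(a), ord(b)); count pairs with lcm equal to 16.
Enumerating gives 0 such elements.

0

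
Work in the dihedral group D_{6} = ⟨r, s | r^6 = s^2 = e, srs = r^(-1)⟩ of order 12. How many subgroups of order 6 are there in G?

3

|G| = 12 and 6 | 12, so subgroups of order 6 are possible by Lagrange.
The subgroups of order 6 are: {e, r, r^2, r^3, r^4, r^5}; {e, r^2, r^4, s, r^2s, r^4s}; {e, r^2, r^4, rs, r^3s, r^5s}.
So G has 3 subgroups of order 6.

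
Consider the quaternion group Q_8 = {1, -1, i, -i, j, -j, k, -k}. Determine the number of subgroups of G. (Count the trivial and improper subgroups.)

6

|G| = 8, so by Lagrange every subgroup order divides 8. Divisors: 1, 2, 4, 8.
Subgroups by order — order 1: 1; order 2: 1; order 4: 3; order 8: 1.
Total: 1 + 1 + 3 + 1 = 6.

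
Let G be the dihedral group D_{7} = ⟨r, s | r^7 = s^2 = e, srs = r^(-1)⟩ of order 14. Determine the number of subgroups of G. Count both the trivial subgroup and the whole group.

10

|G| = 14, so by Lagrange every subgroup order divides 14. Divisors: 1, 2, 7, 14.
Subgroups by order — order 1: 1; order 2: 7; order 7: 1; order 14: 1.
Total: 1 + 7 + 1 + 1 = 10.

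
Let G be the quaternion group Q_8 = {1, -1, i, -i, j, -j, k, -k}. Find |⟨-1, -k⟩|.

4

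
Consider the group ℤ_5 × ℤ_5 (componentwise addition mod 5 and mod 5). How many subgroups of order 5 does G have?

|G| = 25 and 5 | 25, so subgroups of order 5 are possible by Lagrange.
The subgroups of order 5 are: {(0,0), (0,1), (0,2), (0,3), (0,4)}; {(0,0), (1,0), (2,0), (3,0), (4,0)}; {(0,0), (1,1), (2,2), (3,3), (4,4)}; {(0,0), (1,2), (2,4), (3,1), (4,3)}; … (6 in all).
So G has 6 subgroups of order 5.

6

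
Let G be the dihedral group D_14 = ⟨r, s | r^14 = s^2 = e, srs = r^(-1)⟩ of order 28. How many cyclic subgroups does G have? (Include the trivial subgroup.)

18

Each element a generates a cyclic subgroup ⟨a⟩; distinct elements may generate the same one (a cyclic group of order d has φ(d) generators).
Cyclic subgroups by order — order 1: 1; order 2: 15; order 7: 1; order 14: 1.
Total: 18.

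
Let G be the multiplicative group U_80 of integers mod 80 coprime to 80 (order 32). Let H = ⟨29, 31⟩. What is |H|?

8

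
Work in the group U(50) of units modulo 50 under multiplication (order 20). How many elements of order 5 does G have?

4

The elements of order 5 are: 11, 21, 31, 41.
That's 4.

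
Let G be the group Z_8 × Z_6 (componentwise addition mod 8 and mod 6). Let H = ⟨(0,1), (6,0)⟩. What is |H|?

|⟨(0,1)⟩| = 6 and |⟨(6,0)⟩| = 4, so |H| is a multiple of lcm(6, 4) = 12 and divides |G| = 48.
Closing under the operation: H = {(0,0), (0,1), (0,2), (0,3), (0,4), (0,5), (2,0), (2,1), (2,2), (2,3), (2,4), (2,5), (4,0), (4,1), (4,2), (4,3), (4,4), (4,5), (6,0), (6,1), (6,2), (6,3), (6,4), (6,5)}, so |H| = 24.

24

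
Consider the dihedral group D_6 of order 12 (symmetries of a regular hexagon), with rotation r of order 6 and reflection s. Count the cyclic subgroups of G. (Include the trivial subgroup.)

10

Each element a generates a cyclic subgroup ⟨a⟩; distinct elements may generate the same one (a cyclic group of order d has φ(d) generators).
Cyclic subgroups by order — order 1: 1; order 2: 7; order 3: 1; order 6: 1.
Total: 10.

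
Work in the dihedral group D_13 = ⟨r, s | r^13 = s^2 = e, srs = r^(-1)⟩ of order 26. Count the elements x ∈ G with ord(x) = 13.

12

Enumerating element orders in G gives 12 elements of order 13.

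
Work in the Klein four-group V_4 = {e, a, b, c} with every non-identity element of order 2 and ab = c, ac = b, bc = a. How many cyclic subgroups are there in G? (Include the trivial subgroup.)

Group the elements of G by the cyclic subgroup they generate; each cyclic subgroup of order d accounts for φ(d) elements.
Cyclic subgroups by order — order 1: 1; order 2: 3.
Total: 4.

4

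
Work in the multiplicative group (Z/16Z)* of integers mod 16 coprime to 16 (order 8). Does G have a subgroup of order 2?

Yes

2 | 8. A subgroup of order 2 is {1, 15}.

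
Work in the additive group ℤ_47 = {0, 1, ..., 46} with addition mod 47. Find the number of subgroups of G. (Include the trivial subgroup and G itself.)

2

Subgroups of the cyclic group ℤ_47 correspond bijectively to divisors of 47.
Divisors of 47: 1, 47.
So ℤ_47 has 2 subgroups.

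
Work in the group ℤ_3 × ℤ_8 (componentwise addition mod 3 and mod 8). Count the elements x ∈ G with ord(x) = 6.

2

An element (a,b) has order lcm(ord(a), ord(b)); count pairs with lcm equal to 6.
Enumerating gives 2 such elements.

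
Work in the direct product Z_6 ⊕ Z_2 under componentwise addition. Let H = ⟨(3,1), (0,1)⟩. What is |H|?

4

|⟨(3,1)⟩| = 2 and |⟨(0,1)⟩| = 2, so |H| is a multiple of lcm(2, 2) = 2 and divides |G| = 12.
Closing under the operation: H = {(0,0), (0,1), (3,0), (3,1)}, so |H| = 4.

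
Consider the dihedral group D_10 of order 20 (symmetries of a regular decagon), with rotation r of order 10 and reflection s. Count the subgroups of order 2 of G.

11

|G| = 20 and 2 | 20, so subgroups of order 2 are possible by Lagrange.
The subgroups of order 2 are: {e, r^2s}; {e, r^3s}; {e, r^4s}; {e, r^5}; … (11 in all).
So G has 11 subgroups of order 2.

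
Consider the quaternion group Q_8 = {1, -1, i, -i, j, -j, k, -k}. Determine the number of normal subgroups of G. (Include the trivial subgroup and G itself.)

6

G has 6 subgroups. Checking conjugation-invariance by order — order 1: 1/1 normal; order 2: 1/1 normal; order 4: 3/3 normal; order 8: 1/1 normal.
Total normal subgroups: 6.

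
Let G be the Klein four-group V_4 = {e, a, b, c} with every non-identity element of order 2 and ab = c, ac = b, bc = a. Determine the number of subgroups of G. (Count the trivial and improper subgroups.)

|G| = 4, so by Lagrange every subgroup order divides 4. Divisors: 1, 2, 4.
Subgroups by order — order 1: 1; order 2: 3; order 4: 1.
Total: 1 + 3 + 1 = 5.

5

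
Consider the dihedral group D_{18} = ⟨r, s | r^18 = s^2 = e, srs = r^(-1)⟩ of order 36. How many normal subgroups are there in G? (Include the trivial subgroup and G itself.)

9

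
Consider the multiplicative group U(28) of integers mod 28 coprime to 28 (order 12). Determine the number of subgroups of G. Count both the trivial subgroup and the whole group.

10

|G| = 12, so by Lagrange every subgroup order divides 12. Divisors: 1, 2, 3, 4, 6, 12.
Subgroups by order — order 1: 1; order 2: 3; order 3: 1; order 4: 1; order 6: 3; order 12: 1.
Total: 1 + 3 + 1 + 1 + 3 + 1 = 10.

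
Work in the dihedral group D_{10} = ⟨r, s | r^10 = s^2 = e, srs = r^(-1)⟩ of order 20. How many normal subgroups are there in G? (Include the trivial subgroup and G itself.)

7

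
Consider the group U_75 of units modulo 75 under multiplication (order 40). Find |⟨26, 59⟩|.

20

|⟨26⟩| = 2 and |⟨59⟩| = 10, so |H| is a multiple of lcm(2, 10) = 10 and divides |G| = 40.
Closing under the operation: H = {1, 4, 11, 14, 16, 19, 26, 29, 31, 34, 41, 44, 46, 49, 56, 59, 61, 64, 71, 74}, so |H| = 20.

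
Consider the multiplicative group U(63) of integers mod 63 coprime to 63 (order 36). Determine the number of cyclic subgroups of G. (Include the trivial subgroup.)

20

Group the elements of G by the cyclic subgroup they generate; each cyclic subgroup of order d accounts for φ(d) elements.
Cyclic subgroups by order — order 1: 1; order 2: 3; order 3: 4; order 6: 12.
Total: 20.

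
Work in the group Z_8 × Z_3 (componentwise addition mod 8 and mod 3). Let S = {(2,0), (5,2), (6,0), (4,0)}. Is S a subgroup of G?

The identity (0,0) ∉ S, so S is not a subgroup.

No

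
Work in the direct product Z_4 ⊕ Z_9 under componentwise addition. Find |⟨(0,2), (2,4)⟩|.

18

|⟨(0,2)⟩| = 9 and |⟨(2,4)⟩| = 18, so |H| is a multiple of lcm(9, 18) = 18 and divides |G| = 36.
Closing under the operation: H = {(0,0), (0,1), (0,2), (0,3), (0,4), (0,5), (0,6), (0,7), (0,8), (2,0), (2,1), (2,2), (2,3), (2,4), (2,5), (2,6), (2,7), (2,8)}, so |H| = 18.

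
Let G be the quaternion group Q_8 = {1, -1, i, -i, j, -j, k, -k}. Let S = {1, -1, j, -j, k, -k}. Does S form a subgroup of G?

|S| = 6 does not divide |G| = 8, so by Lagrange S is not a subgroup.

No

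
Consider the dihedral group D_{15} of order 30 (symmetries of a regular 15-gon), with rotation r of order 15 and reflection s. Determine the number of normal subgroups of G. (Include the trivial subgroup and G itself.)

G has 28 subgroups. Checking conjugation-invariance by order — order 1: 1/1 normal; order 2: 0/15 normal; order 3: 1/1 normal; order 5: 1/1 normal; order 6: 0/5 normal; order 10: 0/3 normal; order 15: 1/1 normal; order 30: 1/1 normal.
Total normal subgroups: 5.

5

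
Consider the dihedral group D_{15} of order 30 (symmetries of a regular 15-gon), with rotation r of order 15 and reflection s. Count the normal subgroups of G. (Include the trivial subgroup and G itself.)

G has 28 subgroups. Checking conjugation-invariance by order — order 1: 1/1 normal; order 2: 0/15 normal; order 3: 1/1 normal; order 5: 1/1 normal; order 6: 0/5 normal; order 10: 0/3 normal; order 15: 1/1 normal; order 30: 1/1 normal.
Total normal subgroups: 5.

5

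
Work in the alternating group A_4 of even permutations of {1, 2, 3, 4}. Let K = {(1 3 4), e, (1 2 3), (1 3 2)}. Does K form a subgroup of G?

No

(1 3 4) ∈ K but its inverse (1 4 3) ∉ K, so K is not a subgroup.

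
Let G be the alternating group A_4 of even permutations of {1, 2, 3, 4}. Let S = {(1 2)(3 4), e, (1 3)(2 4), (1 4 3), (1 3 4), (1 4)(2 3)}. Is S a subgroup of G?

Closure fails: (1 4 3) ∘ (1 2)(3 4) = (1 2 4) ∉ S. So S is not a subgroup.

No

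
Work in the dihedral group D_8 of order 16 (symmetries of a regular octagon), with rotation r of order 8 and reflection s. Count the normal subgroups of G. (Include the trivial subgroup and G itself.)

7

G has 19 subgroups. Checking conjugation-invariance by order — order 1: 1/1 normal; order 2: 1/9 normal; order 4: 1/5 normal; order 8: 3/3 normal; order 16: 1/1 normal.
Total normal subgroups: 7.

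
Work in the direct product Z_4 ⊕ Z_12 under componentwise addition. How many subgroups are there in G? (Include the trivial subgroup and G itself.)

30

|G| = 48, so by Lagrange every subgroup order divides 48. Divisors: 1, 2, 3, 4, 6, 8, 12, 16, 24, 48.
Subgroups by order — order 1: 1; order 2: 3; order 3: 1; order 4: 7; order 6: 3; order 8: 3; order 12: 7; order 16: 1; order 24: 3; order 48: 1.
Total: 1 + 3 + 1 + 7 + 3 + 3 + 7 + 1 + 3 + 1 = 30.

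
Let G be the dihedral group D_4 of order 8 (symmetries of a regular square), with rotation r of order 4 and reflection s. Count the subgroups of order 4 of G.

3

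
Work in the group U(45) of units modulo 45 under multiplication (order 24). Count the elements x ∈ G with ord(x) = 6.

The elements of order 6 are: 4, 11, 14, 29, 34, 41.
That's 6.

6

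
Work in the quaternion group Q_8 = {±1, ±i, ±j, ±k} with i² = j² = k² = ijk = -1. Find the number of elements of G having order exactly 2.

The elements of order 2 are: -1.
That's 1.

1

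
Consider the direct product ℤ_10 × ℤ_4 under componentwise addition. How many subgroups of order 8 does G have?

|G| = 40 and 8 | 40, so subgroups of order 8 are possible by Lagrange.
The subgroups of order 8 are: {(0,0), (0,1), (0,2), (0,3), (5,0), (5,1), (5,2), (5,3)}.
So G has 1 subgroup of order 8.

1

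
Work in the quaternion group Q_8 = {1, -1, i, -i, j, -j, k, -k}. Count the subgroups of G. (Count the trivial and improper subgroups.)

|G| = 8, so by Lagrange every subgroup order divides 8. Divisors: 1, 2, 4, 8.
Subgroups by order — order 1: 1; order 2: 1; order 4: 3; order 8: 1.
Total: 1 + 1 + 3 + 1 = 6.

6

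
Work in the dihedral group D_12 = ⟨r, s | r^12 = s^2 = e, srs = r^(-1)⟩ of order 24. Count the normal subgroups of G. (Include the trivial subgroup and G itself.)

G has 34 subgroups. Checking conjugation-invariance by order — order 1: 1/1 normal; order 2: 1/13 normal; order 3: 1/1 normal; order 4: 1/7 normal; order 6: 1/5 normal; order 8: 0/3 normal; order 12: 3/3 normal; order 24: 1/1 normal.
Total normal subgroups: 9.

9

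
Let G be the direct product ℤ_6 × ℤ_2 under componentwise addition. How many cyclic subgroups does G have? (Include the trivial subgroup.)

Group the elements of G by the cyclic subgroup they generate; each cyclic subgroup of order d accounts for φ(d) elements.
Cyclic subgroups by order — order 1: 1; order 2: 3; order 3: 1; order 6: 3.
Total: 8.

8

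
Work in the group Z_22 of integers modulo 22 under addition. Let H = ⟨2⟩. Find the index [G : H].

2

|⟨2⟩| = 11 and |G| = 22.
By Lagrange, [G : H] = |G|/|H| = 22/11 = 2.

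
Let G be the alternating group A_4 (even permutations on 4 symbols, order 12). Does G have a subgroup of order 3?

3 | 12. A subgroup of order 3 is {e, (1 2 3), (1 3 2)}.

Yes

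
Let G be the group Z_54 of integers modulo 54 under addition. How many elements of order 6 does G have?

In a cyclic group of order 54, the number of elements of order d (for d | 54) is φ(d).
φ(6) = 2.

2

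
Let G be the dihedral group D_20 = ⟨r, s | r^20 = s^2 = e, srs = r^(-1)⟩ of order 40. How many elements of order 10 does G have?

The elements of order 10 are: r^2, r^6, r^14, r^18.
That's 4.

4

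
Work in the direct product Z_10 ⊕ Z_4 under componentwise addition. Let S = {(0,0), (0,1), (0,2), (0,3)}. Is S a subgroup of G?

|S| = 4 divides |G| = 40, consistent with Lagrange.
S contains the identity, every element's inverse is in S, and S is closed under +: it is a subgroup.
In fact S = ⟨(0,1)⟩.

Yes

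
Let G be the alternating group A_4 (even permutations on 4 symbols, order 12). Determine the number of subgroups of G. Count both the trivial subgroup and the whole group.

10

|G| = 12, so by Lagrange every subgroup order divides 12. Divisors: 1, 2, 3, 4, 6, 12.
Subgroups by order — order 1: 1; order 2: 3; order 3: 4; order 4: 1; order 6: 0; order 12: 1.
Total: 1 + 3 + 4 + 1 + 0 + 1 = 10.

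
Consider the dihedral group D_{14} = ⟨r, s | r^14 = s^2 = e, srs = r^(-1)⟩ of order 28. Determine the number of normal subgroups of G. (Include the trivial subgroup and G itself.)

G has 28 subgroups. Checking conjugation-invariance by order — order 1: 1/1 normal; order 2: 1/15 normal; order 4: 0/7 normal; order 7: 1/1 normal; order 14: 3/3 normal; order 28: 1/1 normal.
Total normal subgroups: 7.

7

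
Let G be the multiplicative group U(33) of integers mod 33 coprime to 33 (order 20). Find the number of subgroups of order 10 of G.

|G| = 20 and 10 | 20, so subgroups of order 10 are possible by Lagrange.
The subgroups of order 10 are: {1, 4, 7, 10, 13, 16, 19, 25, 28, 31}; {1, 4, 5, 14, 16, 20, 23, 25, 26, 31}; {1, 2, 4, 8, 16, 17, 25, 29, 31, 32}.
So G has 3 subgroups of order 10.

3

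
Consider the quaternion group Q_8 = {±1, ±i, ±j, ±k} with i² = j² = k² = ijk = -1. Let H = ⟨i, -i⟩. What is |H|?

|⟨i⟩| = 4 and |⟨-i⟩| = 4, so |H| is a multiple of lcm(4, 4) = 4 and divides |G| = 8.
Closing under the operation: H = {1, -1, i, -i}, so |H| = 4.

4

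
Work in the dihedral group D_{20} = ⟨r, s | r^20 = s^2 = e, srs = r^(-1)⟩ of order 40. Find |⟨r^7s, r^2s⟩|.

8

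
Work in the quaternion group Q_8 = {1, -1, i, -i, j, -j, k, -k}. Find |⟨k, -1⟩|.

|⟨k⟩| = 4 and |⟨-1⟩| = 2, so |H| is a multiple of lcm(4, 2) = 4 and divides |G| = 8.
Closing under the operation: H = {1, -1, k, -k}, so |H| = 4.

4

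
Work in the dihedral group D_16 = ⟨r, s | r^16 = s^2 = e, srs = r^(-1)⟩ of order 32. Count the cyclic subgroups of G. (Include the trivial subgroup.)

A cyclic subgroup of order d is generated by each of its φ(d) elements of order d, so the cyclic subgroups of order d number (#elements of order d)/φ(d).
Cyclic subgroups by order — order 1: 1; order 2: 17; order 4: 1; order 8: 1; order 16: 1.
Total: 21.

21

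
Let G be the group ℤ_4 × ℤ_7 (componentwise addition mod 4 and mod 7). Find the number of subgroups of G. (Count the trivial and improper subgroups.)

6

|G| = 28, so by Lagrange every subgroup order divides 28. Divisors: 1, 2, 4, 7, 14, 28.
Subgroups by order — order 1: 1; order 2: 1; order 4: 1; order 7: 1; order 14: 1; order 28: 1.
Total: 1 + 1 + 1 + 1 + 1 + 1 = 6.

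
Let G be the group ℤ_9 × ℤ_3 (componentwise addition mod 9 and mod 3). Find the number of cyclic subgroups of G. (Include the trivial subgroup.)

Group the elements of G by the cyclic subgroup they generate; each cyclic subgroup of order d accounts for φ(d) elements.
Cyclic subgroups by order — order 1: 1; order 3: 4; order 9: 3.
Total: 8.

8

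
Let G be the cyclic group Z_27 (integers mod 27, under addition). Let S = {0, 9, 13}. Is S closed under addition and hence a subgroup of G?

No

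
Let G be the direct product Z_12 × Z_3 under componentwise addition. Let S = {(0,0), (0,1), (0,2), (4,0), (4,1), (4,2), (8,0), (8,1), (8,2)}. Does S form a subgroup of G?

|S| = 9 divides |G| = 36, consistent with Lagrange.
S contains the identity, every element's inverse is in S, and S is closed under +: it is a subgroup.

Yes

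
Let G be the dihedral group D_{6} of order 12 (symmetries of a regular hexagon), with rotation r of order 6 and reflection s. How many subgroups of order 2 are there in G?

|G| = 12 and 2 | 12, so subgroups of order 2 are possible by Lagrange.
The subgroups of order 2 are: {e, r^2s}; {e, r^3}; {e, r^3s}; {e, r^4s}; … (7 in all).
So G has 7 subgroups of order 2.

7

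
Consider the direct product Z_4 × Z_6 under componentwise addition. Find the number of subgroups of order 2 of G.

|G| = 24 and 2 | 24, so subgroups of order 2 are possible by Lagrange.
The subgroups of order 2 are: {(0,0), (0,3)}; {(0,0), (2,0)}; {(0,0), (2,3)}.
So G has 3 subgroups of order 2.

3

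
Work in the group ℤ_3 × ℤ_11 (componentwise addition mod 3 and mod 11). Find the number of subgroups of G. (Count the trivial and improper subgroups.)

4

|G| = 33, so by Lagrange every subgroup order divides 33. Divisors: 1, 3, 11, 33.
Subgroups by order — order 1: 1; order 3: 1; order 11: 1; order 33: 1.
Total: 1 + 1 + 1 + 1 = 4.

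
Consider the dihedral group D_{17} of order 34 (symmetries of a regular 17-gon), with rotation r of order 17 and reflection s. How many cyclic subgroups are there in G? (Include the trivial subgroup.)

A cyclic subgroup of order d is generated by each of its φ(d) elements of order d, so the cyclic subgroups of order d number (#elements of order d)/φ(d).
Cyclic subgroups by order — order 1: 1; order 2: 17; order 17: 1.
Total: 19.

19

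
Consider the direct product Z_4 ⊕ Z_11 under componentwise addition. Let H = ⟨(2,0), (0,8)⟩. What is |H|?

|⟨(2,0)⟩| = 2 and |⟨(0,8)⟩| = 11, so |H| is a multiple of lcm(2, 11) = 22 and divides |G| = 44.
Closing under the operation: H = {(0,0), (0,1), (0,2), (0,3), (0,4), (0,5), (0,6), (0,7), (0,8), (0,9), (0,10), (2,0), (2,1), (2,2), (2,3), (2,4), (2,5), (2,6), (2,7), (2,8), (2,9), (2,10)}, so |H| = 22.

22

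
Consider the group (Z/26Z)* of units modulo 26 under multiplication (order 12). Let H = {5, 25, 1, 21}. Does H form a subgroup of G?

Yes

|H| = 4 divides |G| = 12, consistent with Lagrange.
H contains the identity, every element's inverse is in H, and H is closed under ·: it is a subgroup.
In fact H = ⟨21⟩.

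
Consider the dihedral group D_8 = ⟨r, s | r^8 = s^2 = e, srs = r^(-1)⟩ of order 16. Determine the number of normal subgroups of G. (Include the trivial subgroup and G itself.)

G has 19 subgroups. Checking conjugation-invariance by order — order 1: 1/1 normal; order 2: 1/9 normal; order 4: 1/5 normal; order 8: 3/3 normal; order 16: 1/1 normal.
Total normal subgroups: 7.

7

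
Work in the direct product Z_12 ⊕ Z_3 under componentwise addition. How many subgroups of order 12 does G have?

|G| = 36 and 12 | 36, so subgroups of order 12 are possible by Lagrange.
The subgroups of order 12 are: {(0,0), (0,1), (0,2), (3,0), (3,1), (3,2), (6,0), (6,1), (6,2), (9,0), (9,1), (9,2)}; {(0,0), (1,0), (2,0), (3,0), (4,0), (5,0), (6,0), (7,0), (8,0), (9,0), (10,0), (11,0)}; {(0,0), (1,1), (2,2), (3,0), (4,1), (5,2), (6,0), (7,1), (8,2), (9,0), (10,1), (11,2)}; {(0,0), (1,2), (2,1), (3,0), (4,2), (5,1), (6,0), (7,2), (8,1), (9,0), (10,2), (11,1)}.
So G has 4 subgroups of order 12.

4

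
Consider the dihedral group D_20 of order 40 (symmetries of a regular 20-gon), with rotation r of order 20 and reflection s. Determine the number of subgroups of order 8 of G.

|G| = 40 and 8 | 40, so subgroups of order 8 are possible by Lagrange.
The subgroups of order 8 are: {e, r^5, r^10, r^15, s, r^5s, r^10s, r^15s}; {e, r^5, r^10, r^15, rs, r^6s, r^11s, r^16s}; {e, r^5, r^10, r^15, r^2s, r^7s, r^12s, r^17s}; {e, r^5, r^10, r^15, r^3s, r^8s, r^13s, r^18s}; … (5 in all).
So G has 5 subgroups of order 8.

5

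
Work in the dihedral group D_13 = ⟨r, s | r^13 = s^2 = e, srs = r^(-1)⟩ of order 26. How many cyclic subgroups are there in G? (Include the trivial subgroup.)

15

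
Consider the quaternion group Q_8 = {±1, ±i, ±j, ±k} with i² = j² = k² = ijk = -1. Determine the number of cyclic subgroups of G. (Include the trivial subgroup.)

A cyclic subgroup of order d is generated by each of its φ(d) elements of order d, so the cyclic subgroups of order d number (#elements of order d)/φ(d).
Cyclic subgroups by order — order 1: 1; order 2: 1; order 4: 3.
Total: 5.

5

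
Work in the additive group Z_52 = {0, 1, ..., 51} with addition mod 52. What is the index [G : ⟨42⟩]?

2

|⟨42⟩| = 26 and |G| = 52.
By Lagrange, [G : H] = |G|/|H| = 52/26 = 2.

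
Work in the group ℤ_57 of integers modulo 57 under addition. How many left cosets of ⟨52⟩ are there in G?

1

|⟨52⟩| = 57 and |G| = 57.
By Lagrange, [G : H] = |G|/|H| = 57/57 = 1.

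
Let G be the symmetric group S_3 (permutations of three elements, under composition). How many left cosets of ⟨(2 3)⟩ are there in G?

3

|⟨(2 3)⟩| = 2 and |G| = 6.
By Lagrange, [G : H] = |G|/|H| = 6/2 = 3.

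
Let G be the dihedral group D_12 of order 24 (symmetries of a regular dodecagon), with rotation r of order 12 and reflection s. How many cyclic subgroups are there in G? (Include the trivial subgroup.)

A cyclic subgroup of order d is generated by each of its φ(d) elements of order d, so the cyclic subgroups of order d number (#elements of order d)/φ(d).
Cyclic subgroups by order — order 1: 1; order 2: 13; order 3: 1; order 4: 1; order 6: 1; order 12: 1.
Total: 18.

18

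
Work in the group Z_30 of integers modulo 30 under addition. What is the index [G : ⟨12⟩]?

6

|⟨12⟩| = 5 and |G| = 30.
By Lagrange, [G : H] = |G|/|H| = 30/5 = 6.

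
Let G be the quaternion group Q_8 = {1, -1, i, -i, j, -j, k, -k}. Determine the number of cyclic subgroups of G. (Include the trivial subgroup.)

5

A cyclic subgroup of order d is generated by each of its φ(d) elements of order d, so the cyclic subgroups of order d number (#elements of order d)/φ(d).
Cyclic subgroups by order — order 1: 1; order 2: 1; order 4: 3.
Total: 5.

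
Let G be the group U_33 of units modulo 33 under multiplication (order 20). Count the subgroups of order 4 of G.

1

|G| = 20 and 4 | 20, so subgroups of order 4 are possible by Lagrange.
The subgroups of order 4 are: {1, 10, 23, 32}.
So G has 1 subgroup of order 4.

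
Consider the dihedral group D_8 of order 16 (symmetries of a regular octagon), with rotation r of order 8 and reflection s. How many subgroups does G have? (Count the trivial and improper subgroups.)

19

|G| = 16, so by Lagrange every subgroup order divides 16. Divisors: 1, 2, 4, 8, 16.
Subgroups by order — order 1: 1; order 2: 9; order 4: 5; order 8: 3; order 16: 1.
Total: 1 + 9 + 5 + 3 + 1 = 19.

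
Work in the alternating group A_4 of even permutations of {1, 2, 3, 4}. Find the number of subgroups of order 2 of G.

3

|G| = 12 and 2 | 12, so subgroups of order 2 are possible by Lagrange.
The subgroups of order 2 are: {e, (1 2)(3 4)}; {e, (1 3)(2 4)}; {e, (1 4)(2 3)}.
So G has 3 subgroups of order 2.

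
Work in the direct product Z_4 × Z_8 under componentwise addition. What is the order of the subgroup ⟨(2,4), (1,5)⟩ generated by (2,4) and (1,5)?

|⟨(2,4)⟩| = 2 and |⟨(1,5)⟩| = 8, so |H| is a multiple of lcm(2, 8) = 8 and divides |G| = 32.
Closing under the operation: H = {(0,0), (0,2), (0,4), (0,6), (1,1), (1,3), (1,5), (1,7), (2,0), (2,2), (2,4), (2,6), (3,1), (3,3), (3,5), (3,7)}, so |H| = 16.

16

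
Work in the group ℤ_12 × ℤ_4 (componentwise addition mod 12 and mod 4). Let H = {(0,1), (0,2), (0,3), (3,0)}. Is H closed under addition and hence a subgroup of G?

The identity (0,0) ∉ H, so H is not a subgroup.

No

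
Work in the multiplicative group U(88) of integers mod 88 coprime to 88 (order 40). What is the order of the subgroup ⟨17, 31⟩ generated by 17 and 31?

20

|⟨17⟩| = 10 and |⟨31⟩| = 10, so |H| is a multiple of lcm(10, 10) = 10 and divides |G| = 40.
Closing under the operation: H = {1, 7, 9, 15, 17, 23, 25, 31, 39, 41, 47, 49, 57, 63, 65, 71, 73, 79, 81, 87}, so |H| = 20.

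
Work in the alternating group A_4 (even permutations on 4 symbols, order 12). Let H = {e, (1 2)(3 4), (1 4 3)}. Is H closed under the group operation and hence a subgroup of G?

No

(1 4 3) ∈ H but its inverse (1 3 4) ∉ H, so H is not a subgroup.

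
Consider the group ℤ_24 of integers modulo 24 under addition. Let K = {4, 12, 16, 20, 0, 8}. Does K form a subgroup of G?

|K| = 6 divides |G| = 24, consistent with Lagrange.
K contains the identity, every element's inverse is in K, and K is closed under +: it is a subgroup.
In fact K = ⟨4⟩.

Yes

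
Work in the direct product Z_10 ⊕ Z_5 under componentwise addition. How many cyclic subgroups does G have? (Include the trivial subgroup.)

14

Each element a generates a cyclic subgroup ⟨a⟩; distinct elements may generate the same one (a cyclic group of order d has φ(d) generators).
Cyclic subgroups by order — order 1: 1; order 2: 1; order 5: 6; order 10: 6.
Total: 14.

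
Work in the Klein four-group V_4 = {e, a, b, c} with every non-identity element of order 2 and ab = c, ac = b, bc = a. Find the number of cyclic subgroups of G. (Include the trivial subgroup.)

Group the elements of G by the cyclic subgroup they generate; each cyclic subgroup of order d accounts for φ(d) elements.
Cyclic subgroups by order — order 1: 1; order 2: 3.
Total: 4.

4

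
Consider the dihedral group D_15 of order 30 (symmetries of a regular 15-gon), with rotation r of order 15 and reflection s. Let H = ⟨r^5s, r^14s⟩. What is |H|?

10

|⟨r^5s⟩| = 2 and |⟨r^14s⟩| = 2, so |H| is a multiple of lcm(2, 2) = 2 and divides |G| = 30.
Closing under the operation: H = {e, r^3, r^6, r^9, r^12, r^2s, r^5s, r^8s, r^11s, r^14s}, so |H| = 10.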